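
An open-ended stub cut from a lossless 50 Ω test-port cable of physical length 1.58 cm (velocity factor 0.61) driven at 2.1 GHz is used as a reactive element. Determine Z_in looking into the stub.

Z_in ≈ −j23 Ω

λ = v/f = 0.61·c / 2.1 GHz = 0.0871 m
βl = 2π·l/λ = 2π × 0.181 = 65.3°
tan(βl) = 2.17
For an open-ended stub, Z_in = −jZ_0·cot(βl) = −jZ_0/tan(βl)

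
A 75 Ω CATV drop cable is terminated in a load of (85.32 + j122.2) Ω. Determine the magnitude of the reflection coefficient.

Γ = (Z_L − Z_0)/(Z_L + Z_0) = (10.32 + j122.2)/(160.3 + j122.2)
|Γ| = 123/202

|Γ| ≈ 0.608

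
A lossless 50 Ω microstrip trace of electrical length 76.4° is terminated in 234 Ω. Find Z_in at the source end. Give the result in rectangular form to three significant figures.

tan(βl) = tan(76.4°) = 4.13
Z_in = Z_0·(Z_L + jZ_0·tanβl)/(Z_0 + jZ_L·tanβl)
     = 50·(234 + j207)/(50 + j967)

Z_in ≈ 11.3 − j11.5 Ω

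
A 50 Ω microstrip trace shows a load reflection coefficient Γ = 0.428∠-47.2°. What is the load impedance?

Z_L = Z_0·(1 + Γ)/(1 − Γ) = 50·(1.29 − j0.314)/(0.709 + j0.314)

Z_L ≈ 67.9 − j52.2 Ω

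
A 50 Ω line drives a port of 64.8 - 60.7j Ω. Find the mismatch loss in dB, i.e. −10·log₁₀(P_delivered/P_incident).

Γ = (14.8 − j60.7)/(114.8 − j60.7), |Γ| = 0.481
|Γ|² = 0.231, so P_del/P_inc = 1 − |Γ|² = 0.769
ML = −10·log₁₀(1 − |Γ|²)

mismatch loss ≈ 1.14 dB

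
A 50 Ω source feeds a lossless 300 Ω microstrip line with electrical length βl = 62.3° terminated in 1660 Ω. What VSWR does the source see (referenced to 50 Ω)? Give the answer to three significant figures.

tan(βl) = 1.9
Z_in = Z_0·(Z_L + jZ_0·tanβl)/(Z_0 + jZ_L·tanβl) = 68.5 − j151 Ω
Γ_s = (Z_in − Z_s)/(Z_in + Z_s) = (18.5 − j151)/(119 − j151), |Γ_s| = 0.792
VSWR = (1 + |Γ_s|)/(1 − |Γ_s|)

VSWR ≈ 8.64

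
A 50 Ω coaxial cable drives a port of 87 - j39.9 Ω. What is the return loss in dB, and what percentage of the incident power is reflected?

RL ≈ 8.37 dB; 14.5% of incident power reflected

Γ = (37 − j39.9)/(137 − j39.9), |Γ| = 0.381
RL = −20·log₁₀(0.381) = 8.37 dB
P_refl/P_inc = |Γ|² = 0.145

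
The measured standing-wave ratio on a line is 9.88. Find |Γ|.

|Γ| = (S − 1)/(S + 1) = (9.88 − 1)/(9.88 + 1) = 8.88/10.9

|Γ| ≈ 0.816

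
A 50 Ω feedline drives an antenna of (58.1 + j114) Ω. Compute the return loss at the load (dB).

Γ = (8.1 + j114)/(108.1 + j114), |Γ| = 0.727
RL = −20·log₁₀|Γ| = −20·log₁₀(0.727)

RL ≈ 2.76 dB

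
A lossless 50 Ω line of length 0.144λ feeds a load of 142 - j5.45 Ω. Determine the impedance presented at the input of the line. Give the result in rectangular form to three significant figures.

βl = 2π × 0.144 = 51.8°
tan(βl) = tan(51.8°) = 1.27
Z_in = Z_0·(Z_L + jZ_0·tanβl)/(Z_0 + jZ_L·tanβl)
     = 50·(142 + j58.2)/(56.9 + j181)

Z_in ≈ 25.9 − j31.1 Ω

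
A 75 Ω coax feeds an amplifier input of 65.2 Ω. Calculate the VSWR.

VSWR ≈ 1.15

For a purely resistive load, VSWR = R_L/Z_0 or Z_0/R_L (whichever > 1) = 75/65.2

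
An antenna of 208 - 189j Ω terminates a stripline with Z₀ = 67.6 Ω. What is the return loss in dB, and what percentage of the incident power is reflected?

RL ≈ 3.04 dB; 49.6% of incident power reflected

Γ = (140.4 − j189)/(275.6 − j189), |Γ| = 0.705
RL = −20·log₁₀(0.705) = 3.04 dB
P_refl/P_inc = |Γ|² = 0.496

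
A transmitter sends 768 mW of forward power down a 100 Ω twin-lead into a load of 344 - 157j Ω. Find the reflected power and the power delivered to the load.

P_reflected ≈ 292 mW; P_delivered ≈ 476 mW

|Γ| = |(244 − j157)/(444 − j157)| = 0.616
|Γ|² = 0.38
P_refl = |Γ|²·P_inc = 292 mW, P_del = (1 − |Γ|²)·P_inc = 476 mW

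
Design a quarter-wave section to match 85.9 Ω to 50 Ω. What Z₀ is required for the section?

Z_qwt = √(Z_0·R_L) = √(50 × 85.9) = √4295

Z_qwt ≈ 65.5 Ω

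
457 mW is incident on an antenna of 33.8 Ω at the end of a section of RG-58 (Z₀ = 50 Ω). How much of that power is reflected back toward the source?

P_reflected ≈ 17.1 mW

Γ = (33.8 − 50)/(33.8 + 50) = -0.193
|Γ|² = 0.0374
P_refl = |Γ|²·P_inc = 17.1 mW, P_del = (1 − |Γ|²)·P_inc = 440 mW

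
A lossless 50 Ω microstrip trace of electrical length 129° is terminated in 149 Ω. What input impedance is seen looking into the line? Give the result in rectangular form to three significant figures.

Z_in ≈ 25.9 + j33.5 Ω

tan(βl) = tan(129°) = -1.23
Z_in = Z_0·(Z_L + jZ_0·tanβl)/(Z_0 + jZ_L·tanβl)
     = 50·(149 − j61.7)/(50 − j184)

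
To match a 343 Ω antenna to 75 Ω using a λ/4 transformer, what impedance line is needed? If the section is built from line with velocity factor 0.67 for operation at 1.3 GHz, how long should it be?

Z_qwt ≈ 160 Ω; length ≈ 3.87 cm

Z_qwt = √(Z_0·R_L) = √(75 × 343) = √25720
λ = 0.67·c/f = 0.155 m, so l = λ/4 = 0.0387 m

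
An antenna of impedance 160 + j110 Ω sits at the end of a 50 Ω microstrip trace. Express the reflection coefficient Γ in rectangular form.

Γ = (Z_L − Z_0)/(Z_L + Z_0) = (110 + j110)/(210 + j110)

Γ ≈ 0.626 + j0.196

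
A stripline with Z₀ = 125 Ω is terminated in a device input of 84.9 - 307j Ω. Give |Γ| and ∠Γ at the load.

Γ = (Z_L − Z_0)/(Z_L + Z_0) = (-40.1 − j307)/(209.9 − j307)
|Γ| = 310/372 = 0.833

Γ ≈ 0.833 ∠ -41.8°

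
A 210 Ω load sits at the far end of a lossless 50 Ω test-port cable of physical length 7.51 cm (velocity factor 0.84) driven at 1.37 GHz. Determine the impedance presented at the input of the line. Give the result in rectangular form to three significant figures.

λ = v/f = 0.84·c / 1.37 GHz = 0.184 m
βl = 2π·l/λ = 2π × 0.408 = 147°
tan(βl) = tan(147°) = -0.65
Z_in = Z_0·(Z_L + jZ_0·tanβl)/(Z_0 + jZ_L·tanβl)
     = 50·(210 − j32.5)/(50 − j136)

Z_in ≈ 35.3 + j64 Ω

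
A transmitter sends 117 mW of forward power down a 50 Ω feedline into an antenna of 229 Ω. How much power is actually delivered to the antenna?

Γ = (229 − 50)/(229 + 50) = 0.642
|Γ|² = 0.412
P_refl = |Γ|²·P_inc = 48.2 mW, P_del = (1 − |Γ|²)·P_inc = 68.8 mW

P_delivered ≈ 68.8 mW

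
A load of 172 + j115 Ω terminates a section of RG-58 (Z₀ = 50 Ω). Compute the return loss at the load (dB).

Γ = (122 + j115)/(222 + j115), |Γ| = 0.671
RL = −20·log₁₀|Γ| = −20·log₁₀(0.671)

RL ≈ 3.47 dB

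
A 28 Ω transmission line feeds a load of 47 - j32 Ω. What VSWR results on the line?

VSWR ≈ 2.68

Γ = (Z_L − Z_0)/(Z_L + Z_0) = (19 − j32)/(75 − j32)
|Γ| = 37.2/81.5 = 0.456
VSWR = (1 + |Γ|)/(1 − |Γ|) = 1.46/0.544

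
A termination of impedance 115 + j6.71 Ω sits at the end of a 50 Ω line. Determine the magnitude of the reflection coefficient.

|Γ| ≈ 0.396

Γ = (Z_L − Z_0)/(Z_L + Z_0) = (65 + j6.71)/(165 + j6.71)
|Γ| = 65.3/165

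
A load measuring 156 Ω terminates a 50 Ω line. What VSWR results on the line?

Γ = (156 − 50)/(156 + 50) = 0.515
VSWR = (1 + 0.515)/(1 − 0.515)

VSWR ≈ 3.12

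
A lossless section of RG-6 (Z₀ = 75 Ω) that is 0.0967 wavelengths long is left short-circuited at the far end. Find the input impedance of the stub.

βl = 2π × 0.0967 = 34.8°
tan(βl) = 0.695
For a short-circuited stub, Z_in = jZ_0·tan(βl)

Z_in ≈ +j52.1 Ω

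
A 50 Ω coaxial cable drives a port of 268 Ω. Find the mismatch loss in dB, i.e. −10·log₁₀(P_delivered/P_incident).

mismatch loss ≈ 2.76 dB

Γ = (268 − 50)/(268 + 50) = 0.686
|Γ|² = 0.47, so P_del/P_inc = 1 − |Γ|² = 0.53
ML = −10·log₁₀(1 − |Γ|²)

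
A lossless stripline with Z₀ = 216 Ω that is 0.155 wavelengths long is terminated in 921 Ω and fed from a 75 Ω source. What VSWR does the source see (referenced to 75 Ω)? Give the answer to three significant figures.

VSWR ≈ 5.19

βl = 2π × 0.155 = 55.8°
tan(βl) = 1.47
Z_in = Z_0·(Z_L + jZ_0·tanβl)/(Z_0 + jZ_L·tanβl) = 72.2 − j135 Ω
Γ_s = (Z_in − Z_s)/(Z_in + Z_s) = (-2.78 − j135)/(147 − j135), |Γ_s| = 0.677
VSWR = (1 + |Γ_s|)/(1 − |Γ_s|)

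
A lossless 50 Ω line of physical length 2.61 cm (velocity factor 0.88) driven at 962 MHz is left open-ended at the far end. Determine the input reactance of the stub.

X_in ≈ -73.5 Ω (capacitive)

λ = v/f = 0.88·c / 962 MHz = 0.274 m
βl = 2π·l/λ = 2π × 0.0951 = 34.2°
tan(βl) = 0.681
For an open-ended stub, Z_in = −jZ_0·cot(βl) = −jZ_0/tan(βl)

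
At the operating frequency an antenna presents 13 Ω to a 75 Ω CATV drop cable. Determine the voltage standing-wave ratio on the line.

VSWR ≈ 5.77

Γ = (13 − 75)/(13 + 75) = -0.705
VSWR = (1 + 0.705)/(1 − 0.705)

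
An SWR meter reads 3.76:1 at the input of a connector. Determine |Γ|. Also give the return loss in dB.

|Γ| ≈ 0.58; return loss ≈ 4.73 dB

|Γ| = (S − 1)/(S + 1) = (3.76 − 1)/(3.76 + 1) = 2.76/4.76
RL = −20·log₁₀|Γ| = −20·log₁₀(0.58)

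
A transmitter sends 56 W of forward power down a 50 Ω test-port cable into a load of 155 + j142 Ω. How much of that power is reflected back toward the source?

|Γ| = |(105 + j142)/(205 + j142)| = 0.708
|Γ|² = 0.502
P_refl = |Γ|²·P_inc = 28.1 W, P_del = (1 − |Γ|²)·P_inc = 27.9 W

P_reflected ≈ 28.1 W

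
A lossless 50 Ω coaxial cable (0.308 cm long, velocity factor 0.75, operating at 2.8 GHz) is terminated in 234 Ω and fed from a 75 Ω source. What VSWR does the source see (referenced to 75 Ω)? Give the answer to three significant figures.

λ = v/f = 0.75·c / 2.8 GHz = 0.0804 m
βl = 2π·l/λ = 2π × 0.0383 = 13.8°
tan(βl) = 0.246
Z_in = Z_0·(Z_L + jZ_0·tanβl)/(Z_0 + jZ_L·tanβl) = 107 − j111 Ω
Γ_s = (Z_in − Z_s)/(Z_in + Z_s) = (31.9 − j111)/(182 − j111), |Γ_s| = 0.541
VSWR = (1 + |Γ_s|)/(1 − |Γ_s|)

VSWR ≈ 3.35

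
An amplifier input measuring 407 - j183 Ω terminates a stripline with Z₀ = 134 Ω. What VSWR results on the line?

Γ = (Z_L − Z_0)/(Z_L + Z_0) = (273 − j183)/(541 − j183)
|Γ| = 329/571 = 0.575
VSWR = (1 + |Γ|)/(1 − |Γ|) = 1.58/0.425

VSWR ≈ 3.71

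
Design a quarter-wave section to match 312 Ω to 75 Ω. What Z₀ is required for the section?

Z_qwt = √(Z_0·R_L) = √(75 × 312) = √23400

Z_qwt ≈ 153 Ω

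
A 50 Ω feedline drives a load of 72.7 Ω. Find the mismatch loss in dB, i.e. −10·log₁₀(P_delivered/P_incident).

mismatch loss ≈ 0.151 dB

Γ = (72.7 − 50)/(72.7 + 50) = 0.185
|Γ|² = 0.0342, so P_del/P_inc = 1 − |Γ|² = 0.966
ML = −10·log₁₀(1 − |Γ|²)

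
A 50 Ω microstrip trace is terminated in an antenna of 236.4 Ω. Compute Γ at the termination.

Γ = 0.651

Γ = (Z_L − Z_0)/(Z_L + Z_0) = (236.4 − 50)/(236.4 + 50) = 186.4/286.4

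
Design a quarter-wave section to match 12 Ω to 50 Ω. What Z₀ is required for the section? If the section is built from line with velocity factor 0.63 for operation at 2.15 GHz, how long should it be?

Z_qwt ≈ 24.5 Ω; length ≈ 2.2 cm

Z_qwt = √(Z_0·R_L) = √(50 × 12) = √600
λ = 0.63·c/f = 0.0879 m, so l = λ/4 = 0.022 m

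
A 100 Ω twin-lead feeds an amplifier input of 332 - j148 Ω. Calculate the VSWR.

VSWR ≈ 4.03

Γ = (Z_L − Z_0)/(Z_L + Z_0) = (232 − j148)/(432 − j148)
|Γ| = 275/457 = 0.603
VSWR = (1 + |Γ|)/(1 − |Γ|) = 1.6/0.397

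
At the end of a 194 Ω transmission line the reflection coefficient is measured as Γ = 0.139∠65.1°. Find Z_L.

Z_L ≈ 211 + j54.2 Ω

Z_L = Z_0·(1 + Γ)/(1 − Γ) = 194·(1.06 + j0.126)/(0.941 − j0.126)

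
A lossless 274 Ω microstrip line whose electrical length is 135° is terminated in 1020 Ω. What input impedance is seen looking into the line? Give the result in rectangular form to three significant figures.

Z_in ≈ 137 + j237 Ω

tan(βl) = tan(135°) = -1
Z_in = Z_0·(Z_L + jZ_0·tanβl)/(Z_0 + jZ_L·tanβl)
     = 274·(1020 − j274)/(274 − j1020)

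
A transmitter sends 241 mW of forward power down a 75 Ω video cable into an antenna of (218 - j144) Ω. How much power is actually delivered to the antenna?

P_delivered ≈ 148 mW

|Γ| = |(143 − j144)/(293 − j144)| = 0.622
|Γ|² = 0.386
P_refl = |Γ|²·P_inc = 93.1 mW, P_del = (1 − |Γ|²)·P_inc = 148 mW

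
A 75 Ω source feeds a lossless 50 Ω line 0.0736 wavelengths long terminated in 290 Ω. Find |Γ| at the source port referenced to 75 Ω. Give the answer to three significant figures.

βl = 2π × 0.0736 = 26.5°
tan(βl) = 0.498
Z_in = Z_0·(Z_L + jZ_0·tanβl)/(Z_0 + jZ_L·tanβl) = 38.7 − j86.9 Ω
Γ_s = (Z_in − Z_s)/(Z_in + Z_s) = (-36.3 − j86.9)/(114 − j86.9), |Γ_s| = 0.658

|Γ| ≈ 0.658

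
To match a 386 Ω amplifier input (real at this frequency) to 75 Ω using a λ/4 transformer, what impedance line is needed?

Z_qwt ≈ 170 Ω

Z_qwt = √(Z_0·R_L) = √(75 × 386) = √28950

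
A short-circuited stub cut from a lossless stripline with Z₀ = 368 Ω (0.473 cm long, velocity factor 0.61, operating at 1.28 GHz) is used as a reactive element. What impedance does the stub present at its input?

Z_in ≈ +j77.6 Ω

λ = v/f = 0.61·c / 1.28 GHz = 0.143 m
βl = 2π·l/λ = 2π × 0.0331 = 11.9°
tan(βl) = 0.211
For a short-circuited stub, Z_in = jZ_0·tan(βl)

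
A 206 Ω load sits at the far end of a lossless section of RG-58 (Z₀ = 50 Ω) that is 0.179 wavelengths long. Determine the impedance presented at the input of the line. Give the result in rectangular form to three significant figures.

βl = 2π × 0.179 = 64.4°
tan(βl) = tan(64.4°) = 2.09
Z_in = Z_0·(Z_L + jZ_0·tanβl)/(Z_0 + jZ_L·tanβl)
     = 50·(206 + j105)/(50 + j431)

Z_in ≈ 14.7 − j22.2 Ω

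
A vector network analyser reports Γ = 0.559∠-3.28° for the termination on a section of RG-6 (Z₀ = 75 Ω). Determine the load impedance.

Z_L = Z_0·(1 + Γ)/(1 − Γ) = 75·(1.56 − j0.032)/(0.442 + j0.032)

Z_L ≈ 263 − j24.4 Ω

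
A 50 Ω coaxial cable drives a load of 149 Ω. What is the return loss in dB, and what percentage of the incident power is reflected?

Γ = (149 − 50)/(149 + 50) = 0.497
RL = −20·log₁₀(0.497) = 6.06 dB
P_refl/P_inc = |Γ|² = 0.247

RL ≈ 6.06 dB; 24.7% of incident power reflected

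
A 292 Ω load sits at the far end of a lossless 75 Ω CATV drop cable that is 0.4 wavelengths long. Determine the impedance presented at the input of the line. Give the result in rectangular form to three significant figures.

Z_in ≈ 49.6 + j85.7 Ω

βl = 2π × 0.4 = 144°
tan(βl) = tan(144°) = -0.727
Z_in = Z_0·(Z_L + jZ_0·tanβl)/(Z_0 + jZ_L·tanβl)
     = 75·(292 − j54.5)/(75 − j212)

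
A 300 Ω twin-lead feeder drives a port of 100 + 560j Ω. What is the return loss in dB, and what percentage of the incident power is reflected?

RL ≈ 1.27 dB; 74.7% of incident power reflected

Γ = (-200 + j560)/(400 + j560), |Γ| = 0.864
RL = −20·log₁₀(0.864) = 1.27 dB
P_refl/P_inc = |Γ|² = 0.747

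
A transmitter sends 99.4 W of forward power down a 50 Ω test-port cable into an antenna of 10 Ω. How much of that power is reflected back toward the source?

Γ = (10 − 50)/(10 + 50) = -0.667
|Γ|² = 0.444
P_refl = |Γ|²·P_inc = 44.2 W, P_del = (1 − |Γ|²)·P_inc = 55.2 W

P_reflected ≈ 44.2 W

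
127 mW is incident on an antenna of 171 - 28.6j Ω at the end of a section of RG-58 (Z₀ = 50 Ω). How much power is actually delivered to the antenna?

P_delivered ≈ 87.5 mW

|Γ| = |(121 − j28.6)/(221 − j28.6)| = 0.558
|Γ|² = 0.311
P_refl = |Γ|²·P_inc = 39.5 mW, P_del = (1 − |Γ|²)·P_inc = 87.5 mW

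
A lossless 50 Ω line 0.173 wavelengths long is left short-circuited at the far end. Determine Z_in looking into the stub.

Z_in ≈ +j95.2 Ω

βl = 2π × 0.173 = 62.3°
tan(βl) = 1.9
For a short-circuited stub, Z_in = jZ_0·tan(βl)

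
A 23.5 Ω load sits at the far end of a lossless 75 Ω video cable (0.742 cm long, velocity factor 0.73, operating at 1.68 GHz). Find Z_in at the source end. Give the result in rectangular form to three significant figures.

Z_in ≈ 26.4 + j24.9 Ω

λ = v/f = 0.73·c / 1.68 GHz = 0.13 m
βl = 2π·l/λ = 2π × 0.0569 = 20.5°
tan(βl) = tan(20.5°) = 0.374
Z_in = Z_0·(Z_L + jZ_0·tanβl)/(Z_0 + jZ_L·tanβl)
     = 75·(23.5 + j28)/(75 + j8.78)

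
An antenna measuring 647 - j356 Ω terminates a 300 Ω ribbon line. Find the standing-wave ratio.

Γ = (Z_L − Z_0)/(Z_L + Z_0) = (347 − j356)/(947 − j356)
|Γ| = 497/1010 = 0.491
VSWR = (1 + |Γ|)/(1 − |Γ|) = 1.49/0.509

VSWR ≈ 2.93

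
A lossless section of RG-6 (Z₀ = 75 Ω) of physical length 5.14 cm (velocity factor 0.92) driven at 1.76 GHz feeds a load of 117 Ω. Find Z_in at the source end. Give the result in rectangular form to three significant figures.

λ = v/f = 0.92·c / 1.76 GHz = 0.157 m
βl = 2π·l/λ = 2π × 0.328 = 118°
tan(βl) = tan(118°) = -1.88
Z_in = Z_0·(Z_L + jZ_0·tanβl)/(Z_0 + jZ_L·tanβl)
     = 75·(117 − j141)/(75 − j220)

Z_in ≈ 55.2 + j21 Ω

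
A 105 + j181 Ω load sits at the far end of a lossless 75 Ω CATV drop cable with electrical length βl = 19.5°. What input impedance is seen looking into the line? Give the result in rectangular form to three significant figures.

Z_in ≈ 443 − j82 Ω

tan(βl) = tan(19.5°) = 0.354
Z_in = Z_0·(Z_L + jZ_0·tanβl)/(Z_0 + jZ_L·tanβl)
     = 75·(105 + j208)/(10.9 + j37.2)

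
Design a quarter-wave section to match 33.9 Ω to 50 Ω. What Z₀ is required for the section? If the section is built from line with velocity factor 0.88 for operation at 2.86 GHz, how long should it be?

Z_qwt = √(Z_0·R_L) = √(50 × 33.9) = √1695
λ = 0.88·c/f = 0.0923 m, so l = λ/4 = 0.0231 m

Z_qwt ≈ 41.2 Ω; length ≈ 2.31 cm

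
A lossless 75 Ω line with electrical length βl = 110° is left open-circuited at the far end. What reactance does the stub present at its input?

X_in ≈ 27.3 Ω (inductive)

tan(βl) = -2.75
For an open-circuited stub, Z_in = −jZ_0·cot(βl) = −jZ_0/tan(βl)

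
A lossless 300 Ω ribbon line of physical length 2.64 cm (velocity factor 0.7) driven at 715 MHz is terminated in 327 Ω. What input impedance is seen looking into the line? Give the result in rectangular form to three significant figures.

Z_in ≈ 310 − j24.2 Ω

λ = v/f = 0.7·c / 715 MHz = 0.294 m
βl = 2π·l/λ = 2π × 0.0899 = 32.4°
tan(βl) = tan(32.4°) = 0.634
Z_in = Z_0·(Z_L + jZ_0·tanβl)/(Z_0 + jZ_L·tanβl)
     = 300·(327 + j190)/(300 + j207)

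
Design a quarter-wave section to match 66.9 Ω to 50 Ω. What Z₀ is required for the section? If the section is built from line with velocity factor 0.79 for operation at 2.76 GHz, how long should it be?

Z_qwt ≈ 57.8 Ω; length ≈ 2.15 cm

Z_qwt = √(Z_0·R_L) = √(50 × 66.9) = √3345
λ = 0.79·c/f = 0.0859 m, so l = λ/4 = 0.0215 m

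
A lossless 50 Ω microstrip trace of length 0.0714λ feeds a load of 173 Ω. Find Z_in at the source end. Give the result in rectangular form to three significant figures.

βl = 2π × 0.0714 = 25.7°
tan(βl) = tan(25.7°) = 0.481
Z_in = Z_0·(Z_L + jZ_0·tanβl)/(Z_0 + jZ_L·tanβl)
     = 50·(173 + j24.1)/(50 + j83.3)

Z_in ≈ 56.5 − j70 Ω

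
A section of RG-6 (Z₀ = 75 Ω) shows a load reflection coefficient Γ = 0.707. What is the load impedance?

Z_L = Z_0·(1 + Γ)/(1 − Γ) = 75·(1.71)/(0.293)

Z_L ≈ 437 Ω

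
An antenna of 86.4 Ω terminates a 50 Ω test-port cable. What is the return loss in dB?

Γ = (86.4 − 50)/(86.4 + 50) = 0.267
RL = −20·log₁₀|Γ| = −20·log₁₀(0.267)

RL ≈ 11.5 dB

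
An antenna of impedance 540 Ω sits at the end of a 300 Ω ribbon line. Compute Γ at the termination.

Γ = (Z_L − Z_0)/(Z_L + Z_0) = (540 − 300)/(540 + 300) = 240/840

Γ = 0.286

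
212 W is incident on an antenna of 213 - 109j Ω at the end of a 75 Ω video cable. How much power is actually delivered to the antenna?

P_delivered ≈ 143 W

|Γ| = |(138 − j109)/(288 − j109)| = 0.571
|Γ|² = 0.326
P_refl = |Γ|²·P_inc = 69.1 W, P_del = (1 − |Γ|²)·P_inc = 143 W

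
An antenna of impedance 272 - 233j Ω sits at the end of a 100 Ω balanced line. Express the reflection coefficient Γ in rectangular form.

Γ ≈ 0.614 − j0.242

Γ = (Z_L − Z_0)/(Z_L + Z_0) = (172 − j233)/(372 − j233)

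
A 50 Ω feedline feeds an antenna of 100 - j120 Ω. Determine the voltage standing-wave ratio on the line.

VSWR ≈ 5.19

Γ = (Z_L − Z_0)/(Z_L + Z_0) = (50 − j120)/(150 − j120)
|Γ| = 130/192 = 0.677
VSWR = (1 + |Γ|)/(1 − |Γ|) = 1.68/0.323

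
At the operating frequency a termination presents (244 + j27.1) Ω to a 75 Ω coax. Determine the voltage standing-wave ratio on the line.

VSWR ≈ 3.3

Γ = (Z_L − Z_0)/(Z_L + Z_0) = (169 + j27.1)/(319 + j27.1)
|Γ| = 171/320 = 0.535
VSWR = (1 + |Γ|)/(1 − |Γ|) = 1.53/0.465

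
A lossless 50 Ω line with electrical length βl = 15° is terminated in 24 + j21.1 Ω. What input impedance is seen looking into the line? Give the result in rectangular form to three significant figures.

tan(βl) = tan(15°) = 0.268
Z_in = Z_0·(Z_L + jZ_0·tanβl)/(Z_0 + jZ_L·tanβl)
     = 50·(24 + j34.5)/(44.3 + j6.43)

Z_in ≈ 32 + j34.3 Ω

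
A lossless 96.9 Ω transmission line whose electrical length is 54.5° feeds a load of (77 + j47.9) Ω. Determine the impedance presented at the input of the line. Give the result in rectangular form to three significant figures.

Z_in ≈ 171 − j22 Ω

tan(βl) = tan(54.5°) = 1.4
Z_in = Z_0·(Z_L + jZ_0·tanβl)/(Z_0 + jZ_L·tanβl)
     = 96.9·(77 + j184)/(29.7 + j108)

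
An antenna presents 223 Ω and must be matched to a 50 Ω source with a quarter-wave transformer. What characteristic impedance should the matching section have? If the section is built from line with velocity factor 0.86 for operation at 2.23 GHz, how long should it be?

Z_qwt = √(Z_0·R_L) = √(50 × 223) = √11150
λ = 0.86·c/f = 0.116 m, so l = λ/4 = 0.0289 m

Z_qwt ≈ 106 Ω; length ≈ 2.89 cm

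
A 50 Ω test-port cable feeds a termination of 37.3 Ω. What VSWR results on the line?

Γ = (37.3 − 50)/(37.3 + 50) = -0.145
VSWR = (1 + 0.145)/(1 − 0.145)

VSWR ≈ 1.34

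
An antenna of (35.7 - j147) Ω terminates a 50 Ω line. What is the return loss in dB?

RL ≈ 1.23 dB

Γ = (-14.3 − j147)/(85.7 − j147), |Γ| = 0.868
RL = −20·log₁₀|Γ| = −20·log₁₀(0.868)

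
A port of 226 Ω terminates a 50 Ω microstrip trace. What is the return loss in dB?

Γ = (226 − 50)/(226 + 50) = 0.638
RL = −20·log₁₀|Γ| = −20·log₁₀(0.638)

RL ≈ 3.91 dB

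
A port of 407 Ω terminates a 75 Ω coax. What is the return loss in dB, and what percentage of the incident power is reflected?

RL ≈ 3.24 dB; 47.4% of incident power reflected

Γ = (407 − 75)/(407 + 75) = 0.689
RL = −20·log₁₀(0.689) = 3.24 dB
P_refl/P_inc = |Γ|² = 0.474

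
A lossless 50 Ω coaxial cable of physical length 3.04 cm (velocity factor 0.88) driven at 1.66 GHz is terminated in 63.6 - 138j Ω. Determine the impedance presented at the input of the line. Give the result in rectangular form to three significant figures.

Z_in ≈ 6.35 − j3.67 Ω

λ = v/f = 0.88·c / 1.66 GHz = 0.159 m
βl = 2π·l/λ = 2π × 0.191 = 68.8°
tan(βl) = tan(68.8°) = 2.58
Z_in = Z_0·(Z_L + jZ_0·tanβl)/(Z_0 + jZ_L·tanβl)
     = 50·(63.6 − j9)/(406 + j164)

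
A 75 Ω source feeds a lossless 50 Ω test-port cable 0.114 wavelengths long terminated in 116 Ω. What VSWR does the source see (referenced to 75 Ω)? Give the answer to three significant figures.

VSWR ≈ 2.47

βl = 2π × 0.114 = 41°
tan(βl) = 0.871
Z_in = Z_0·(Z_L + jZ_0·tanβl)/(Z_0 + jZ_L·tanβl) = 40.1 − j37.6 Ω
Γ_s = (Z_in − Z_s)/(Z_in + Z_s) = (-34.9 − j37.6)/(115 − j37.6), |Γ_s| = 0.423
VSWR = (1 + |Γ_s|)/(1 − |Γ_s|)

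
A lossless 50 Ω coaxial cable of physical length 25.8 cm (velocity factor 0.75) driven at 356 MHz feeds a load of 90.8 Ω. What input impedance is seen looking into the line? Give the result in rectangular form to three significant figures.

Z_in ≈ 53.9 + j31.2 Ω

λ = v/f = 0.75·c / 356 MHz = 0.632 m
βl = 2π·l/λ = 2π × 0.408 = 147°
tan(βl) = tan(147°) = -0.65
Z_in = Z_0·(Z_L + jZ_0·tanβl)/(Z_0 + jZ_L·tanβl)
     = 50·(90.8 − j32.5)/(50 − j59.1)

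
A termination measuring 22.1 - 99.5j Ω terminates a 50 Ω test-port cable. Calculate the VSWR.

VSWR ≈ 11.6

Γ = (Z_L − Z_0)/(Z_L + Z_0) = (-27.9 − j99.5)/(72.1 − j99.5)
|Γ| = 103/123 = 0.841
VSWR = (1 + |Γ|)/(1 − |Γ|) = 1.84/0.159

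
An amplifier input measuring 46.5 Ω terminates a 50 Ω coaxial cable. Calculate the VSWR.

VSWR ≈ 1.08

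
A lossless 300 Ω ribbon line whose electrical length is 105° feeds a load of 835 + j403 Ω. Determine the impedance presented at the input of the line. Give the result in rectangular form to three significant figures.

Z_in ≈ 86.5 + j30.3 Ω

tan(βl) = tan(105°) = -3.73
Z_in = Z_0·(Z_L + jZ_0·tanβl)/(Z_0 + jZ_L·tanβl)
     = 300·(835 − j717)/(1800 − j3120)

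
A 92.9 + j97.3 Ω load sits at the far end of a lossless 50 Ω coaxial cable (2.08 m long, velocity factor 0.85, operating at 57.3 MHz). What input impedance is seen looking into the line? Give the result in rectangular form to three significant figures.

Z_in ≈ 45.7 + j74.4 Ω

λ = v/f = 0.85·c / 57.3 MHz = 4.45 m
βl = 2π·l/λ = 2π × 0.467 = 168°
tan(βl) = tan(168°) = -0.208
Z_in = Z_0·(Z_L + jZ_0·tanβl)/(Z_0 + jZ_L·tanβl)
     = 50·(92.9 + j86.9)/(70.2 − j19.3)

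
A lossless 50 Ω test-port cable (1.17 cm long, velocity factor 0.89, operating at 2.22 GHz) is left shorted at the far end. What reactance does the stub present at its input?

X_in ≈ 35 Ω (inductive)

λ = v/f = 0.89·c / 2.22 GHz = 0.12 m
βl = 2π·l/λ = 2π × 0.0973 = 35°
tan(βl) = 0.701
For a shorted stub, Z_in = jZ_0·tan(βl)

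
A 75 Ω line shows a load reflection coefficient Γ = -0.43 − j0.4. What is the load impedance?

Z_L = Z_0·(1 + Γ)/(1 − Γ) = 75·(0.57 − j0.4)/(1.43 + j0.4)

Z_L ≈ 22.3 − j27.2 Ω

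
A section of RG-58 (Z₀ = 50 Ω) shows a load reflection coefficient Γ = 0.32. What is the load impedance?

Z_L = Z_0·(1 + Γ)/(1 − Γ) = 50·(1.32)/(0.68)

Z_L ≈ 97.1 Ω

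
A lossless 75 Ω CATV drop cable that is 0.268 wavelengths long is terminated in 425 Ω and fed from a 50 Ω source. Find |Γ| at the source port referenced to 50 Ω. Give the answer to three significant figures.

βl = 2π × 0.268 = 96.5°
tan(βl) = -8.8
Z_in = Z_0·(Z_L + jZ_0·tanβl)/(Z_0 + jZ_L·tanβl) = 13.4 + j8.25 Ω
Γ_s = (Z_in − Z_s)/(Z_in + Z_s) = (-36.6 + j8.25)/(63.4 + j8.25), |Γ_s| = 0.587

|Γ| ≈ 0.587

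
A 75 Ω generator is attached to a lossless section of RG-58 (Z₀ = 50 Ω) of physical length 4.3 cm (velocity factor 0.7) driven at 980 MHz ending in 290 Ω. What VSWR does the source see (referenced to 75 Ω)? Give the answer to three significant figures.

VSWR ≈ 8.26

λ = v/f = 0.7·c / 980 MHz = 0.214 m
βl = 2π·l/λ = 2π × 0.201 = 72.2°
tan(βl) = 3.12
Z_in = Z_0·(Z_L + jZ_0·tanβl)/(Z_0 + jZ_L·tanβl) = 9.48 − j15.5 Ω
Γ_s = (Z_in − Z_s)/(Z_in + Z_s) = (-65.5 − j15.5)/(84.5 − j15.5), |Γ_s| = 0.784
VSWR = (1 + |Γ_s|)/(1 − |Γ_s|)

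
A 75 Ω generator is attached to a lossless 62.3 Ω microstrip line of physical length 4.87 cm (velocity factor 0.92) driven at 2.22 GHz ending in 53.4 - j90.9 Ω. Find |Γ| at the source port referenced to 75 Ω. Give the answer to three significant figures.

λ = v/f = 0.92·c / 2.22 GHz = 0.124 m
βl = 2π·l/λ = 2π × 0.392 = 141°
tan(βl) = -0.809
Z_in = Z_0·(Z_L + jZ_0·tanβl)/(Z_0 + jZ_L·tanβl) = 172 + j122 Ω
Γ_s = (Z_in − Z_s)/(Z_in + Z_s) = (97 + j122)/(247 + j122), |Γ_s| = 0.565

|Γ| ≈ 0.565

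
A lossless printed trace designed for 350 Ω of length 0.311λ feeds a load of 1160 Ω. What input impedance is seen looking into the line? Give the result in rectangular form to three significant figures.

βl = 2π × 0.311 = 112°
tan(βl) = tan(112°) = -2.48
Z_in = Z_0·(Z_L + jZ_0·tanβl)/(Z_0 + jZ_L·tanβl)
     = 350·(1160 − j868)/(350 − j2880)

Z_in ≈ 121 + j126 Ω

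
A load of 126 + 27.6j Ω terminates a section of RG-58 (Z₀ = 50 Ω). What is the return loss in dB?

RL ≈ 6.86 dB

Γ = (76 + j27.6)/(176 + j27.6), |Γ| = 0.454
RL = −20·log₁₀|Γ| = −20·log₁₀(0.454)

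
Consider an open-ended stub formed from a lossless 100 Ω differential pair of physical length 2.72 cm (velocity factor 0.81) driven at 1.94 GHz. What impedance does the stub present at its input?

Z_in ≈ −j20.9 Ω

λ = v/f = 0.81·c / 1.94 GHz = 0.125 m
βl = 2π·l/λ = 2π × 0.217 = 78.2°
tan(βl) = 4.78
For an open-ended stub, Z_in = −jZ_0·cot(βl) = −jZ_0/tan(βl)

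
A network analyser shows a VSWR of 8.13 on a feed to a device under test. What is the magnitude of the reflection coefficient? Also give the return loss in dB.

|Γ| ≈ 0.781; return loss ≈ 2.15 dB

|Γ| = (S − 1)/(S + 1) = (8.13 − 1)/(8.13 + 1) = 7.13/9.13
RL = −20·log₁₀|Γ| = −20·log₁₀(0.781)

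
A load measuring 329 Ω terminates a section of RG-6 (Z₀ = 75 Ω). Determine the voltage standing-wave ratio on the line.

Γ = (329 − 75)/(329 + 75) = 0.629
VSWR = (1 + 0.629)/(1 − 0.629)

VSWR ≈ 4.39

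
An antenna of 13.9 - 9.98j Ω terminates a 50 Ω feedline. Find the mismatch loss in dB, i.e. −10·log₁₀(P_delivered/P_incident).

Γ = (-36.1 − j9.98)/(63.9 − j9.98), |Γ| = 0.579
|Γ|² = 0.335, so P_del/P_inc = 1 − |Γ|² = 0.665
ML = −10·log₁₀(1 − |Γ|²)

mismatch loss ≈ 1.77 dB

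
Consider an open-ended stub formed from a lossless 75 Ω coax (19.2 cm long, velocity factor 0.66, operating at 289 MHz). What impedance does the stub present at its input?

Z_in ≈ +j14.4 Ω

λ = v/f = 0.66·c / 289 MHz = 0.685 m
βl = 2π·l/λ = 2π × 0.28 = 101°
tan(βl) = -5.2
For an open-ended stub, Z_in = −jZ_0·cot(βl) = −jZ_0/tan(βl)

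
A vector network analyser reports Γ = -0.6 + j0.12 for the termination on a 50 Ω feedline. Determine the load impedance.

Z_L ≈ 12.2 + j4.66 Ω

Z_L = Z_0·(1 + Γ)/(1 − Γ) = 50·(0.4 + j0.12)/(1.6 − j0.12)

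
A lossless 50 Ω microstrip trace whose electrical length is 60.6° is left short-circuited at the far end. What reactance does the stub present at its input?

tan(βl) = 1.77
For a short-circuited stub, Z_in = jZ_0·tan(βl)

X_in ≈ 88.7 Ω (inductive)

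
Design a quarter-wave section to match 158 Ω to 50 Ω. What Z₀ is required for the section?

Z_qwt ≈ 88.9 Ω

Z_qwt = √(Z_0·R_L) = √(50 × 158) = √7900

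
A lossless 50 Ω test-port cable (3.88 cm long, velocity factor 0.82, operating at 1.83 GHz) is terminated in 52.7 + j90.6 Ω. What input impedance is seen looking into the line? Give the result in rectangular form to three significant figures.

Z_in ≈ 10.4 − j8.04 Ω

λ = v/f = 0.82·c / 1.83 GHz = 0.134 m
βl = 2π·l/λ = 2π × 0.289 = 104°
tan(βl) = tan(104°) = -4.04
Z_in = Z_0·(Z_L + jZ_0·tanβl)/(Z_0 + jZ_L·tanβl)
     = 50·(52.7 − j111)/(416 − j213)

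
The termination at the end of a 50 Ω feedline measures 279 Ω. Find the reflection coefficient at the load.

Γ = (Z_L − Z_0)/(Z_L + Z_0) = (279 − 50)/(279 + 50) = 229/329

Γ = 0.696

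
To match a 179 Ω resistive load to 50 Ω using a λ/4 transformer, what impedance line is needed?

Z_qwt ≈ 94.6 Ω

Z_qwt = √(Z_0·R_L) = √(50 × 179) = √8950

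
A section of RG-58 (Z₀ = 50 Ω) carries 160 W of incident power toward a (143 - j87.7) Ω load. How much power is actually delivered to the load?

|Γ| = |(93 − j87.7)/(193 − j87.7)| = 0.603
|Γ|² = 0.364
P_refl = |Γ|²·P_inc = 58.2 W, P_del = (1 − |Γ|²)·P_inc = 102 W

P_delivered ≈ 102 W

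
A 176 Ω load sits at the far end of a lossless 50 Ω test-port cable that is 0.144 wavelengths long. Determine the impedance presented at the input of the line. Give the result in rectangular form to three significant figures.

βl = 2π × 0.144 = 51.8°
tan(βl) = tan(51.8°) = 1.27
Z_in = Z_0·(Z_L + jZ_0·tanβl)/(Z_0 + jZ_L·tanβl)
     = 50·(176 + j63.6)/(50 + j224)

Z_in ≈ 21.9 − j34.4 Ω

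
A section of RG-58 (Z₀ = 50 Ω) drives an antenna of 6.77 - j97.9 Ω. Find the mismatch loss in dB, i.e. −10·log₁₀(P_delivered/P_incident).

Γ = (-43.23 − j97.9)/(56.77 − j97.9), |Γ| = 0.946
|Γ|² = 0.894, so P_del/P_inc = 1 − |Γ|² = 0.106
ML = −10·log₁₀(1 − |Γ|²)

mismatch loss ≈ 9.76 dB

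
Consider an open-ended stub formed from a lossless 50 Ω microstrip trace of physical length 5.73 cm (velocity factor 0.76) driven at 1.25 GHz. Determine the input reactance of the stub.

λ = v/f = 0.76·c / 1.25 GHz = 0.182 m
βl = 2π·l/λ = 2π × 0.314 = 113°
tan(βl) = -2.35
For an open-ended stub, Z_in = −jZ_0·cot(βl) = −jZ_0/tan(βl)

X_in ≈ 21.3 Ω (inductive)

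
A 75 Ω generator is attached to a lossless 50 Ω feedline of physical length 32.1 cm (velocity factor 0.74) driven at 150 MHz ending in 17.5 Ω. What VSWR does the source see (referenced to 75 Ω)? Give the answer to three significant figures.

VSWR ≈ 2.03

λ = v/f = 0.74·c / 150 MHz = 1.48 m
βl = 2π·l/λ = 2π × 0.217 = 78.1°
tan(βl) = 4.74
Z_in = Z_0·(Z_L + jZ_0·tanβl)/(Z_0 + jZ_L·tanβl) = 109 + j55.4 Ω
Γ_s = (Z_in − Z_s)/(Z_in + Z_s) = (34.4 + j55.4)/(184 + j55.4), |Γ_s| = 0.339
VSWR = (1 + |Γ_s|)/(1 − |Γ_s|)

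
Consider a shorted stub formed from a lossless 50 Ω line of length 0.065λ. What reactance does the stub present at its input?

X_in ≈ 21.6 Ω (inductive)

βl = 2π × 0.065 = 23.4°
tan(βl) = 0.433
For a shorted stub, Z_in = jZ_0·tan(βl)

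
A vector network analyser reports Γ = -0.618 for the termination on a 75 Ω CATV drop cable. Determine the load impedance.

Z_L ≈ 17.7 Ω

Z_L = Z_0·(1 + Γ)/(1 − Γ) = 75·(0.382)/(1.62)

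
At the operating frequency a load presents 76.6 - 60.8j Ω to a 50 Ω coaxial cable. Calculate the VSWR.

Γ = (Z_L − Z_0)/(Z_L + Z_0) = (26.6 − j60.8)/(126.6 − j60.8)
|Γ| = 66.4/140 = 0.473
VSWR = (1 + |Γ|)/(1 − |Γ|) = 1.47/0.527

VSWR ≈ 2.79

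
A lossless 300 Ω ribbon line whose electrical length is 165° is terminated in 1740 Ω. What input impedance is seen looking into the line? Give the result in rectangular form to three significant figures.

tan(βl) = tan(165°) = -0.268
Z_in = Z_0·(Z_L + jZ_0·tanβl)/(Z_0 + jZ_L·tanβl)
     = 300·(1740 − j80.4)/(300 − j466)

Z_in ≈ 546 + j768 Ω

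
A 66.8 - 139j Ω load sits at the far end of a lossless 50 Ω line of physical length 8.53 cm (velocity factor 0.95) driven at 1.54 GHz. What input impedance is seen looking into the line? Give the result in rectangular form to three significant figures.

λ = v/f = 0.95·c / 1.54 GHz = 0.185 m
βl = 2π·l/λ = 2π × 0.461 = 166°
tan(βl) = tan(166°) = -0.251
Z_in = Z_0·(Z_L + jZ_0·tanβl)/(Z_0 + jZ_L·tanβl)
     = 50·(66.8 − j152)/(15.2 − j16.7)

Z_in ≈ 348 − j116 Ω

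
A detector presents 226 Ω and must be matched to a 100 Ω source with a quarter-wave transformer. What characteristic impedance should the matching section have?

Z_qwt ≈ 150 Ω

Z_qwt = √(Z_0·R_L) = √(100 × 226) = √22600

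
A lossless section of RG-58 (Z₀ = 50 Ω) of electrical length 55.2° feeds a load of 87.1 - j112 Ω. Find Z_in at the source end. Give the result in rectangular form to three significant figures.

tan(βl) = tan(55.2°) = 1.44
Z_in = Z_0·(Z_L + jZ_0·tanβl)/(Z_0 + jZ_L·tanβl)
     = 50·(87.1 − j40.1)/(211 + j125)

Z_in ≈ 11.1 − j16.1 Ω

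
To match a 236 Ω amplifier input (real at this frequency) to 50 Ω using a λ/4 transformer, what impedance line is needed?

Z_qwt = √(Z_0·R_L) = √(50 × 236) = √11800

Z_qwt ≈ 109 Ω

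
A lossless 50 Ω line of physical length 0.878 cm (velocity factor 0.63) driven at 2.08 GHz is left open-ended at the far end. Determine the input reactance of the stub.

X_in ≈ -72 Ω (capacitive)

λ = v/f = 0.63·c / 2.08 GHz = 0.0909 m
βl = 2π·l/λ = 2π × 0.0966 = 34.8°
tan(βl) = 0.695
For an open-ended stub, Z_in = −jZ_0·cot(βl) = −jZ_0/tan(βl)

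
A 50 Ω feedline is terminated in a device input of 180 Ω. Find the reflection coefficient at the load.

Γ = (Z_L − Z_0)/(Z_L + Z_0) = (180 − 50)/(180 + 50) = 130/230

Γ = 0.565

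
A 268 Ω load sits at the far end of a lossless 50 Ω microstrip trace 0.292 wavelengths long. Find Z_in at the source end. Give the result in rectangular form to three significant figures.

Z_in ≈ 9.98 + j13 Ω

βl = 2π × 0.292 = 105°
tan(βl) = tan(105°) = -3.7
Z_in = Z_0·(Z_L + jZ_0·tanβl)/(Z_0 + jZ_L·tanβl)
     = 50·(268 − j185)/(50 − j992)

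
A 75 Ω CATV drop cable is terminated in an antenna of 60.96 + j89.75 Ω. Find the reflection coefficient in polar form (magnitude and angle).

Γ = (Z_L − Z_0)/(Z_L + Z_0) = (-14.04 + j89.75)/(136 + j89.75)
|Γ| = 90.8/163 = 0.558

Γ ≈ 0.558 ∠ 65.5°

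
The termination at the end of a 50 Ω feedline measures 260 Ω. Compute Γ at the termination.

Γ = (Z_L − Z_0)/(Z_L + Z_0) = (260 − 50)/(260 + 50) = 210/310

Γ = 0.677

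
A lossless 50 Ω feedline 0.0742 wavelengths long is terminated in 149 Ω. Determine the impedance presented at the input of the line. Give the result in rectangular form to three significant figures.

βl = 2π × 0.0742 = 26.7°
tan(βl) = tan(26.7°) = 0.503
Z_in = Z_0·(Z_L + jZ_0·tanβl)/(Z_0 + jZ_L·tanβl)
     = 50·(149 + j25.2)/(50 + j75)

Z_in ≈ 57.5 − j61 Ω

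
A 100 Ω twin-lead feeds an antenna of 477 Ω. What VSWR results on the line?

VSWR ≈ 4.77

For a purely resistive load, VSWR = R_L/Z_0 or Z_0/R_L (whichever > 1) = 477/100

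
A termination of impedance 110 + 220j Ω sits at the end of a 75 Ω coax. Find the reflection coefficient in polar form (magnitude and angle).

Γ = (Z_L − Z_0)/(Z_L + Z_0) = (35 + j220)/(185 + j220)
|Γ| = 223/287 = 0.775

Γ ≈ 0.775 ∠ 31°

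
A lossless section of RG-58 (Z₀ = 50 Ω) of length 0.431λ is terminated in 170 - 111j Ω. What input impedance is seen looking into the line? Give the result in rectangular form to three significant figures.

βl = 2π × 0.431 = 155°
tan(βl) = tan(155°) = -0.463
Z_in = Z_0·(Z_L + jZ_0·tanβl)/(Z_0 + jZ_L·tanβl)
     = 50·(170 − j134)/(-1.38 − j78.7)

Z_in ≈ 83.3 + j109 Ω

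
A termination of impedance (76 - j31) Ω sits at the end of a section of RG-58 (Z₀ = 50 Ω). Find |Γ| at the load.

|Γ| ≈ 0.312

Γ = (Z_L − Z_0)/(Z_L + Z_0) = (26 − j31)/(126 − j31)
|Γ| = 40.5/130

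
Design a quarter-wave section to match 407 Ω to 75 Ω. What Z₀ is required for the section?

Z_qwt = √(Z_0·R_L) = √(75 × 407) = √30520

Z_qwt ≈ 175 Ω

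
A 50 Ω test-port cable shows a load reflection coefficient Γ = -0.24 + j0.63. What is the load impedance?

Z_L = Z_0·(1 + Γ)/(1 − Γ) = 50·(0.76 + j0.63)/(1.24 − j0.63)

Z_L ≈ 14.1 + j32.6 Ω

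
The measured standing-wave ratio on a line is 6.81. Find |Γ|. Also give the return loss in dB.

|Γ| ≈ 0.744; return loss ≈ 2.57 dB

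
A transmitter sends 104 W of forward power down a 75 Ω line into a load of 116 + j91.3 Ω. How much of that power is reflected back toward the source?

|Γ| = |(41 + j91.3)/(191 + j91.3)| = 0.473
|Γ|² = 0.224
P_refl = |Γ|²·P_inc = 23.2 W, P_del = (1 − |Γ|²)·P_inc = 80.8 W

P_reflected ≈ 23.2 W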